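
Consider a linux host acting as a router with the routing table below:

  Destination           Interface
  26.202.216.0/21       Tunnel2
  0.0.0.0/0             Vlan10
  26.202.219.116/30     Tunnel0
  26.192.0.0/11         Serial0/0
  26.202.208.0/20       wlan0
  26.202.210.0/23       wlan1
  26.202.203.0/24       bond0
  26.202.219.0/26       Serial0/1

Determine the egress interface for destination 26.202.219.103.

Routes whose prefix contains 26.202.219.103:
  0.0.0.0/0 (default, matches everything) -> Vlan10
  26.192.0.0/11 (26.192.0.0 - 26.223.255.255) -> Serial0/0
  26.202.208.0/20 (26.202.208.0 - 26.202.223.255) -> wlan0
  26.202.216.0/21 (26.202.216.0 - 26.202.223.255) -> Tunnel2
More-specific entries that do NOT match:
  26.202.219.116/30 (26.202.219.116 - 26.202.219.119) does not contain 26.202.219.103
  26.202.219.0/26 (26.202.219.0 - 26.202.219.63) does not contain 26.202.219.103
  26.202.203.0/24 (26.202.203.0 - 26.202.203.255) does not contain 26.202.219.103
  26.202.210.0/23 (26.202.210.0 - 26.202.211.255) does not contain 26.202.219.103
Longest matching prefix is /21 -> interface Tunnel2.

Tunnel2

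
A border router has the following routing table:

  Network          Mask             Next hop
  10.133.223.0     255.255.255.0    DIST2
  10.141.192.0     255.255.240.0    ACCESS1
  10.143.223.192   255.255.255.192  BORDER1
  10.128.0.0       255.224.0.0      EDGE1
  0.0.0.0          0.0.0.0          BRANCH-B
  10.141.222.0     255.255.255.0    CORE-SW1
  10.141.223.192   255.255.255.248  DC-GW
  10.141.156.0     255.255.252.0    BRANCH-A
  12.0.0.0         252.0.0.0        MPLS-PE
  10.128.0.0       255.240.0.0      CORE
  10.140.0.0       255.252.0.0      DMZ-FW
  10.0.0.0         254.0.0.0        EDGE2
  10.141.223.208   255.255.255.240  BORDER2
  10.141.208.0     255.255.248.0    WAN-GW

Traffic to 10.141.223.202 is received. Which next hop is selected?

Routes whose prefix contains 10.141.223.202:
  0.0.0.0/0 (default, matches everything) -> BRANCH-B
  10.0.0.0/7 (10.0.0.0 - 11.255.255.255) -> EDGE2
  10.128.0.0/11 (10.128.0.0 - 10.159.255.255) -> EDGE1
  10.128.0.0/12 (10.128.0.0 - 10.143.255.255) -> CORE
  10.140.0.0/14 (10.140.0.0 - 10.143.255.255) -> DMZ-FW
More-specific entries that do NOT match:
  10.141.223.192/29 (10.141.223.192 - 10.141.223.199) does not contain 10.141.223.202
  10.141.223.208/28 (10.141.223.208 - 10.141.223.223) does not contain 10.141.223.202
  10.143.223.192/26 (10.143.223.192 - 10.143.223.255) does not contain 10.141.223.202
  10.133.223.0/24 (10.133.223.0 - 10.133.223.255) does not contain 10.141.223.202
  10.141.222.0/24 (10.141.222.0 - 10.141.222.255) does not contain 10.141.223.202
  10.141.156.0/22 (10.141.156.0 - 10.141.159.255) does not contain 10.141.223.202
  10.141.208.0/21 (10.141.208.0 - 10.141.215.255) does not contain 10.141.223.202
  10.141.192.0/20 (10.141.192.0 - 10.141.207.255) does not contain 10.141.223.202
Longest matching prefix is /14 -> next hop DMZ-FW.

DMZ-FW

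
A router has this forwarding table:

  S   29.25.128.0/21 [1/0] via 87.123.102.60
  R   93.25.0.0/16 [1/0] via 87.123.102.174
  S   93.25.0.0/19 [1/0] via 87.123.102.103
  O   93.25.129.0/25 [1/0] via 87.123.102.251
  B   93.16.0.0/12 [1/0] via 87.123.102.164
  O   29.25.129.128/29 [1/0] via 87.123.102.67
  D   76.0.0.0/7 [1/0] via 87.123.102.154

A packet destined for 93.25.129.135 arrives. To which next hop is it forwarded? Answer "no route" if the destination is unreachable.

Routes whose prefix contains 93.25.129.135:
  93.16.0.0/12 (93.16.0.0 - 93.31.255.255) -> 87.123.102.164
  93.25.0.0/16 (93.25.0.0 - 93.25.255.255) -> 87.123.102.174
More-specific entries that do NOT match:
  29.25.129.128/29 (29.25.129.128 - 29.25.129.135) does not contain 93.25.129.135
  93.25.129.0/25 (93.25.129.0 - 93.25.129.127) does not contain 93.25.129.135
  29.25.128.0/21 (29.25.128.0 - 29.25.135.255) does not contain 93.25.129.135
  93.25.0.0/19 (93.25.0.0 - 93.25.31.255) does not contain 93.25.129.135
Longest matching prefix is /16 -> next hop 87.123.102.174.

87.123.102.174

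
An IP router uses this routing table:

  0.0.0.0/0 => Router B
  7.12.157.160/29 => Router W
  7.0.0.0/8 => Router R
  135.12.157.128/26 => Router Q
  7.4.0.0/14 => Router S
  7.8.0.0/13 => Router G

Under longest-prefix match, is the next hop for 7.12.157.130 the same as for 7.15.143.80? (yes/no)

7.12.157.130: longest match 7.8.0.0/13 -> Router G
7.15.143.80: longest match 7.8.0.0/13 -> Router G

yes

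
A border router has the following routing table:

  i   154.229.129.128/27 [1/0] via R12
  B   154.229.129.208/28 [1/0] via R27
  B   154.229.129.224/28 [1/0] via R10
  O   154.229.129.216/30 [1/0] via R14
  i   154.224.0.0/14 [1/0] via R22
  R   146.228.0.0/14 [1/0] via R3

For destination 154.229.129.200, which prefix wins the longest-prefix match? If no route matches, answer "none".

154.229.129.200 is outside every listed prefix and there is no default route.

none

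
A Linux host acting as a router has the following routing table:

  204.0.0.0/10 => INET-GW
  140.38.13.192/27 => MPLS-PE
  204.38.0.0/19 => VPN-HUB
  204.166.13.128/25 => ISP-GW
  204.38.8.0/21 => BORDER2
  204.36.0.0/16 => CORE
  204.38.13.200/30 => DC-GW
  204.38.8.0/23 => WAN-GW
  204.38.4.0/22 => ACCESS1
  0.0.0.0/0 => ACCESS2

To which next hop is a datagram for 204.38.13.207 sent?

Routes whose prefix contains 204.38.13.207:
  0.0.0.0/0 (default, matches everything) -> ACCESS2
  204.0.0.0/10 (204.0.0.0 - 204.63.255.255) -> INET-GW
  204.38.0.0/19 (204.38.0.0 - 204.38.31.255) -> VPN-HUB
  204.38.8.0/21 (204.38.8.0 - 204.38.15.255) -> BORDER2
More-specific entries that do NOT match:
  204.38.13.200/30 (204.38.13.200 - 204.38.13.203) does not contain 204.38.13.207
  140.38.13.192/27 (140.38.13.192 - 140.38.13.223) does not contain 204.38.13.207
  204.166.13.128/25 (204.166.13.128 - 204.166.13.255) does not contain 204.38.13.207
  204.38.8.0/23 (204.38.8.0 - 204.38.9.255) does not contain 204.38.13.207
  204.38.4.0/22 (204.38.4.0 - 204.38.7.255) does not contain 204.38.13.207
Longest matching prefix is /21 -> next hop BORDER2.

BORDER2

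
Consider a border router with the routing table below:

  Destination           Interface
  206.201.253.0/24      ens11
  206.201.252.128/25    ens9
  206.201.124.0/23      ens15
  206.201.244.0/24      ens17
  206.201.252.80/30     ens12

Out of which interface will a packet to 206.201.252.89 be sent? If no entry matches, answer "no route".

No entry's prefix contains 206.201.252.89; there is no default route.

no route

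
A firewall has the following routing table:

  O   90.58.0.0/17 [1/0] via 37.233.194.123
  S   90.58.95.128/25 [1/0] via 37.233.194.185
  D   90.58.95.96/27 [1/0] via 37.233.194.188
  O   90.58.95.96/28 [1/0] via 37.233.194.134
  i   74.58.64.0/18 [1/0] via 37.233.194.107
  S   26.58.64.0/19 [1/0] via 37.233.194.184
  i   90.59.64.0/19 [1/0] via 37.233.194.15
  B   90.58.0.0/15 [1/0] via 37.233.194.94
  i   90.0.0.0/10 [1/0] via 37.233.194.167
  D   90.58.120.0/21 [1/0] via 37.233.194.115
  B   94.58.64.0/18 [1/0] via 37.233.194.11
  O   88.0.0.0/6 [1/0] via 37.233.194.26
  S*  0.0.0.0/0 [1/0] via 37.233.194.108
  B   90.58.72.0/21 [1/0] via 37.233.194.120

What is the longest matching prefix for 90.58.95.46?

Entries matching 90.58.95.46:
  0.0.0.0/0 (default, matches everything)
  88.0.0.0/6 (88.0.0.0 - 91.255.255.255)
  90.0.0.0/10 (90.0.0.0 - 90.63.255.255)
  90.58.0.0/15 (90.58.0.0 - 90.59.255.255)
  90.58.0.0/17 (90.58.0.0 - 90.58.127.255)
Most specific is 90.58.0.0/17.

90.58.0.0/17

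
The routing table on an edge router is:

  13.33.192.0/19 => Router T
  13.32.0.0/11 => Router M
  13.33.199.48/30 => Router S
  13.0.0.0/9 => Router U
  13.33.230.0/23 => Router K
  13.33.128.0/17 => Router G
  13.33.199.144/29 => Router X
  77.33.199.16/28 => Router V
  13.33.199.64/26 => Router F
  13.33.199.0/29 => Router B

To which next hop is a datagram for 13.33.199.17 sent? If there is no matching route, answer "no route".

Router T

Routes whose prefix contains 13.33.199.17:
  13.0.0.0/9 (13.0.0.0 - 13.127.255.255) -> Router U
  13.32.0.0/11 (13.32.0.0 - 13.63.255.255) -> Router M
  13.33.128.0/17 (13.33.128.0 - 13.33.255.255) -> Router G
  13.33.192.0/19 (13.33.192.0 - 13.33.223.255) -> Router T
More-specific entries that do NOT match:
  13.33.199.48/30 (13.33.199.48 - 13.33.199.51) does not contain 13.33.199.17
  13.33.199.144/29 (13.33.199.144 - 13.33.199.151) does not contain 13.33.199.17
  13.33.199.0/29 (13.33.199.0 - 13.33.199.7) does not contain 13.33.199.17
  77.33.199.16/28 (77.33.199.16 - 77.33.199.31) does not contain 13.33.199.17
  13.33.199.64/26 (13.33.199.64 - 13.33.199.127) does not contain 13.33.199.17
  13.33.230.0/23 (13.33.230.0 - 13.33.231.255) does not contain 13.33.199.17
Longest matching prefix is /19 -> next hop Router T.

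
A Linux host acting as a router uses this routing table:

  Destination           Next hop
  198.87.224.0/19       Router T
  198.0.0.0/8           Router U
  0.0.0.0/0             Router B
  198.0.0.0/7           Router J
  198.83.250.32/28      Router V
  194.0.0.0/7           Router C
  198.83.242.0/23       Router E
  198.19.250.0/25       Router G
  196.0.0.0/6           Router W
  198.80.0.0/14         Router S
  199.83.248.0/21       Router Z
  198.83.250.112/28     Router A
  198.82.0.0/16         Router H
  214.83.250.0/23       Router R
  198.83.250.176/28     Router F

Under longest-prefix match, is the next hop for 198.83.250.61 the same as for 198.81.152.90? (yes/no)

198.83.250.61: longest match 198.80.0.0/14 -> Router S
198.81.152.90: longest match 198.80.0.0/14 -> Router S

yes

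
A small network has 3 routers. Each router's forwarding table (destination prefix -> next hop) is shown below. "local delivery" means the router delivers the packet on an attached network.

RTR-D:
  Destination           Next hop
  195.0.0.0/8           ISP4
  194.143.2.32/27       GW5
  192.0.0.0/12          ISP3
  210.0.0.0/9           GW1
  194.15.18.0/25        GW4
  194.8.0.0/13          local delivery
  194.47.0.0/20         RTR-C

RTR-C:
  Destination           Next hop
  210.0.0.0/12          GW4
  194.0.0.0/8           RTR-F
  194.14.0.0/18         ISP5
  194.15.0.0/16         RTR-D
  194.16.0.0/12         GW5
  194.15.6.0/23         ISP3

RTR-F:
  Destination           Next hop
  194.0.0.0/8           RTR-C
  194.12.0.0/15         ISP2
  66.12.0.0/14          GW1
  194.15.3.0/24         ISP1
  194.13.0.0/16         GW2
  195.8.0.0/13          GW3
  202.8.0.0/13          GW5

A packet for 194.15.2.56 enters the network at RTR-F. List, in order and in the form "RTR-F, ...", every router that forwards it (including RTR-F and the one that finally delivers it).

At RTR-F: longest match for 194.15.2.56 is 194.0.0.0/8 -> RTR-C
At RTR-C: longest match for 194.15.2.56 is 194.15.0.0/16 -> RTR-D
At RTR-D: longest match for 194.15.2.56 is 194.8.0.0/13 -> local delivery

RTR-F, RTR-C, RTR-D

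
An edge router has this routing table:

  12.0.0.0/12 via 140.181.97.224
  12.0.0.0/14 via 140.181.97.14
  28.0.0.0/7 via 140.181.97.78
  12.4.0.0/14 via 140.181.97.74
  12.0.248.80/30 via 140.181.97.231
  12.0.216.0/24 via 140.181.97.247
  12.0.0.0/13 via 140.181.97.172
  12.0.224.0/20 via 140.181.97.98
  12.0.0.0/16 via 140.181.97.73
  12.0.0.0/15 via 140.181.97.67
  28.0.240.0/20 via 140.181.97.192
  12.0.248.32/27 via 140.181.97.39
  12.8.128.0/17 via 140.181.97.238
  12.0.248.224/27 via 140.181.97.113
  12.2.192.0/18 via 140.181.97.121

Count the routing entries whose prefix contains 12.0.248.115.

Prefixes containing 12.0.248.115:
  12.0.0.0/12 (12.0.0.0 - 12.15.255.255)
  12.0.0.0/13 (12.0.0.0 - 12.7.255.255)
  12.0.0.0/14 (12.0.0.0 - 12.3.255.255)
  12.0.0.0/15 (12.0.0.0 - 12.1.255.255)
  12.0.0.0/16 (12.0.0.0 - 12.0.255.255)
Total matching entries: 5.

5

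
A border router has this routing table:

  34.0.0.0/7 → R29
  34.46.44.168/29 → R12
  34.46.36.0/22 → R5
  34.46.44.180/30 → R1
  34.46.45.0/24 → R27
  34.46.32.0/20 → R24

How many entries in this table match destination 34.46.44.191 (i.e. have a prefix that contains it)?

Prefixes containing 34.46.44.191:
  34.0.0.0/7 (34.0.0.0 - 35.255.255.255)
  34.46.32.0/20 (34.46.32.0 - 34.46.47.255)
Total matching entries: 2.

2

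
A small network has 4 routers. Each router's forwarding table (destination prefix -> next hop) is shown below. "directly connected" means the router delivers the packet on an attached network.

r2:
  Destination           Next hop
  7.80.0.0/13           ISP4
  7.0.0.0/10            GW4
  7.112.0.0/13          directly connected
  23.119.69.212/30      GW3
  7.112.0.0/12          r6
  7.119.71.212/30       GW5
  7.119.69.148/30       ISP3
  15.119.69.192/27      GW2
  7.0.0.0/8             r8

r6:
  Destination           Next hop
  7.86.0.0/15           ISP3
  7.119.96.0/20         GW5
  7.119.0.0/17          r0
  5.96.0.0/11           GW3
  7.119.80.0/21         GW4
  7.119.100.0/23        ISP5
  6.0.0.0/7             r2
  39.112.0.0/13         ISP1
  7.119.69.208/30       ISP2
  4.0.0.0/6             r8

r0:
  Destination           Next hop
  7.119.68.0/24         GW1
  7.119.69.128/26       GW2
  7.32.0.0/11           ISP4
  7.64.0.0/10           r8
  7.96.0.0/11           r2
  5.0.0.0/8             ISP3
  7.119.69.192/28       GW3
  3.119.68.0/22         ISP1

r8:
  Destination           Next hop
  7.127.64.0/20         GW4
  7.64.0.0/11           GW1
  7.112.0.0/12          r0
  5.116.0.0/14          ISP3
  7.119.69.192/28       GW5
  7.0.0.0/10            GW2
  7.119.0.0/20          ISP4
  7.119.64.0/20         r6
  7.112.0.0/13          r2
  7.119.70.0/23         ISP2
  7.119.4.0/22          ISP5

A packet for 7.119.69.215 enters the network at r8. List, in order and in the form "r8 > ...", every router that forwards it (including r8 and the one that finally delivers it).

At r8: longest match for 7.119.69.215 is 7.119.64.0/20 -> r6
At r6: longest match for 7.119.69.215 is 7.119.0.0/17 -> r0
At r0: longest match for 7.119.69.215 is 7.96.0.0/11 -> r2
At r2: longest match for 7.119.69.215 is 7.112.0.0/13 -> directly connected

r8 > r6 > r0 > r2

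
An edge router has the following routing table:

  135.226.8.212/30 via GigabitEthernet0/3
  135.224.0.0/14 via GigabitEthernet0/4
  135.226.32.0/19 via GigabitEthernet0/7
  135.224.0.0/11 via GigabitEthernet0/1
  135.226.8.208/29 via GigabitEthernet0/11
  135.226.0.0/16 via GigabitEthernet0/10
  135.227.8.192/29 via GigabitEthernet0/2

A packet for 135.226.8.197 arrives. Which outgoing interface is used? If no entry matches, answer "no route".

Routes whose prefix contains 135.226.8.197:
  135.224.0.0/11 (135.224.0.0 - 135.255.255.255) -> GigabitEthernet0/1
  135.224.0.0/14 (135.224.0.0 - 135.227.255.255) -> GigabitEthernet0/4
  135.226.0.0/16 (135.226.0.0 - 135.226.255.255) -> GigabitEthernet0/10
More-specific entries that do NOT match:
  135.226.8.212/30 (135.226.8.212 - 135.226.8.215) does not contain 135.226.8.197
  135.226.8.208/29 (135.226.8.208 - 135.226.8.215) does not contain 135.226.8.197
  135.227.8.192/29 (135.227.8.192 - 135.227.8.199) does not contain 135.226.8.197
  135.226.32.0/19 (135.226.32.0 - 135.226.63.255) does not contain 135.226.8.197
Longest matching prefix is /16 -> interface GigabitEthernet0/10.

GigabitEthernet0/10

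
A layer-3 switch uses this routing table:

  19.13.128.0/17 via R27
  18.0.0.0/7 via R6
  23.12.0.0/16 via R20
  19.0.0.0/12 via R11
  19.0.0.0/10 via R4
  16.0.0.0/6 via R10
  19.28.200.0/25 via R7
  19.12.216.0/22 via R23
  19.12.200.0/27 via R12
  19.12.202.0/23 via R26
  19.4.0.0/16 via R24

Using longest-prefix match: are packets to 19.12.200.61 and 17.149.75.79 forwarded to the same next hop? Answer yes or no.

19.12.200.61: longest match 19.0.0.0/12 -> R11
17.149.75.79: longest match 16.0.0.0/6 -> R10

no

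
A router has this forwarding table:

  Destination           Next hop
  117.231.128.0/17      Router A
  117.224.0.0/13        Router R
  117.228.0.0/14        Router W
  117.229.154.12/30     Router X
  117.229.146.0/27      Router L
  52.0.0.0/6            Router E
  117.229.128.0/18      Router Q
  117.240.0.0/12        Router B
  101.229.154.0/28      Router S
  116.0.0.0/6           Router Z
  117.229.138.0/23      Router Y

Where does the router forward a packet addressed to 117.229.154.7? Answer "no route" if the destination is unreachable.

Routes whose prefix contains 117.229.154.7:
  116.0.0.0/6 (116.0.0.0 - 119.255.255.255) -> Router Z
  117.224.0.0/13 (117.224.0.0 - 117.231.255.255) -> Router R
  117.228.0.0/14 (117.228.0.0 - 117.231.255.255) -> Router W
  117.229.128.0/18 (117.229.128.0 - 117.229.191.255) -> Router Q
More-specific entries that do NOT match:
  117.229.154.12/30 (117.229.154.12 - 117.229.154.15) does not contain 117.229.154.7
  101.229.154.0/28 (101.229.154.0 - 101.229.154.15) does not contain 117.229.154.7
  117.229.146.0/27 (117.229.146.0 - 117.229.146.31) does not contain 117.229.154.7
  117.229.138.0/23 (117.229.138.0 - 117.229.139.255) does not contain 117.229.154.7
Longest matching prefix is /18 -> next hop Router Q.

Router Q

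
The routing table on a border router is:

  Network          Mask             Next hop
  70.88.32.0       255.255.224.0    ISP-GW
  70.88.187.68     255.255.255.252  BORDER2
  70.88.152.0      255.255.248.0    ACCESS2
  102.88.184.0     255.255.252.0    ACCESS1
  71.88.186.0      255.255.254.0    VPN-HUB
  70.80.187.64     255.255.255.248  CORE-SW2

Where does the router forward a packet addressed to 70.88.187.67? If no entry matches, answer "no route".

no route

No entry's prefix contains 70.88.187.67; there is no default route.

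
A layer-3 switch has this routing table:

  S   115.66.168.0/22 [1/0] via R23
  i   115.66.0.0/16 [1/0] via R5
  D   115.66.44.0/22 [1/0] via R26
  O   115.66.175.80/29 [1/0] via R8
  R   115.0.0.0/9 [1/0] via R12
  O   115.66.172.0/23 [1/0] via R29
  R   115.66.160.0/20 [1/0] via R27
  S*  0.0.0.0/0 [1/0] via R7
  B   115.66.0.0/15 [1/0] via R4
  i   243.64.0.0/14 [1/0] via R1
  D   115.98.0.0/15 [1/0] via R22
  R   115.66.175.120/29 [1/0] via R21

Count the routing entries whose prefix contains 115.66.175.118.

5

Prefixes containing 115.66.175.118:
  0.0.0.0/0 (default, matches everything)
  115.0.0.0/9 (115.0.0.0 - 115.127.255.255)
  115.66.0.0/15 (115.66.0.0 - 115.67.255.255)
  115.66.0.0/16 (115.66.0.0 - 115.66.255.255)
  115.66.160.0/20 (115.66.160.0 - 115.66.175.255)
Total matching entries: 5.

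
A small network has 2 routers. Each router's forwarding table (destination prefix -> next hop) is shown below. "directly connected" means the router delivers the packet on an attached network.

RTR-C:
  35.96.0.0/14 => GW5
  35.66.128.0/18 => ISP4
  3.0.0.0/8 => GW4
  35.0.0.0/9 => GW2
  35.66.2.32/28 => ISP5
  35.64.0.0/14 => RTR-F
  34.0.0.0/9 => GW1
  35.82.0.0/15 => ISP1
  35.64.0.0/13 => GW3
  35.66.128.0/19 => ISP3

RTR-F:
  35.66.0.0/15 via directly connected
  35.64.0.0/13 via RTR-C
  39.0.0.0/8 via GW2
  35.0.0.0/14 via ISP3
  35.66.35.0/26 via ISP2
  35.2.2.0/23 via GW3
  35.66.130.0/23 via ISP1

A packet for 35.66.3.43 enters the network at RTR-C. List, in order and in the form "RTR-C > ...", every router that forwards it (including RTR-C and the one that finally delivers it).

RTR-C > RTR-F

At RTR-C: longest match for 35.66.3.43 is 35.64.0.0/14 -> RTR-F
At RTR-F: longest match for 35.66.3.43 is 35.66.0.0/15 -> directly connected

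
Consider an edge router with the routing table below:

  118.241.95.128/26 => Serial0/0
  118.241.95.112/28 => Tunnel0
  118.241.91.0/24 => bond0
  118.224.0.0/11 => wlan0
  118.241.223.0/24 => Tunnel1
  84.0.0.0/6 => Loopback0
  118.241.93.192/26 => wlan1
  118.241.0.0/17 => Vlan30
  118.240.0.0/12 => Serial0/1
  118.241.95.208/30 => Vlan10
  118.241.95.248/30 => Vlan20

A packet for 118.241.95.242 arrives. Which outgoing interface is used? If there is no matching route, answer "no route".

Routes whose prefix contains 118.241.95.242:
  118.224.0.0/11 (118.224.0.0 - 118.255.255.255) -> wlan0
  118.240.0.0/12 (118.240.0.0 - 118.255.255.255) -> Serial0/1
  118.241.0.0/17 (118.241.0.0 - 118.241.127.255) -> Vlan30
More-specific entries that do NOT match:
  118.241.95.208/30 (118.241.95.208 - 118.241.95.211) does not contain 118.241.95.242
  118.241.95.248/30 (118.241.95.248 - 118.241.95.251) does not contain 118.241.95.242
  118.241.95.112/28 (118.241.95.112 - 118.241.95.127) does not contain 118.241.95.242
  118.241.95.128/26 (118.241.95.128 - 118.241.95.191) does not contain 118.241.95.242
  118.241.93.192/26 (118.241.93.192 - 118.241.93.255) does not contain 118.241.95.242
  118.241.91.0/24 (118.241.91.0 - 118.241.91.255) does not contain 118.241.95.242
  118.241.223.0/24 (118.241.223.0 - 118.241.223.255) does not contain 118.241.95.242
Longest matching prefix is /17 -> interface Vlan30.

Vlan30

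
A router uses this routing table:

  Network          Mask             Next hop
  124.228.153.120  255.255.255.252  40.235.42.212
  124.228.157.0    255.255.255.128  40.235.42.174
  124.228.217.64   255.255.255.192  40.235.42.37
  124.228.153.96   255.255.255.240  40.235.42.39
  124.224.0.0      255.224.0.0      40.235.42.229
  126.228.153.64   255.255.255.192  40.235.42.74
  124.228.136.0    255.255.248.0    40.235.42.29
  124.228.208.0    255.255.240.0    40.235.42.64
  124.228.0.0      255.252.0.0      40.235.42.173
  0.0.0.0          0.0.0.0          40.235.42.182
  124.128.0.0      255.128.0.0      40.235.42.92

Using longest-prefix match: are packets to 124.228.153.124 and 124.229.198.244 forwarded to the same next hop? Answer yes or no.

yes

124.228.153.124: longest match 124.228.0.0/14 -> 40.235.42.173
124.229.198.244: longest match 124.228.0.0/14 -> 40.235.42.173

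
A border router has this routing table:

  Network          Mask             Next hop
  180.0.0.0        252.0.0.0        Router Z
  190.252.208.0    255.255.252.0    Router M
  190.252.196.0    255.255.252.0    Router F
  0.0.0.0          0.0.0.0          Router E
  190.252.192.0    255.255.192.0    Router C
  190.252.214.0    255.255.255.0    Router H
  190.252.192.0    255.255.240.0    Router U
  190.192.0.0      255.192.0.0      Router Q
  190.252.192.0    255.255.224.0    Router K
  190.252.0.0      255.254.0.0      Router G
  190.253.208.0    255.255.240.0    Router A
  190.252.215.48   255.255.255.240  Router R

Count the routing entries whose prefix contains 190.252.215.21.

Prefixes containing 190.252.215.21:
  0.0.0.0/0 (default, matches everything)
  190.192.0.0/10 (190.192.0.0 - 190.255.255.255)
  190.252.0.0/15 (190.252.0.0 - 190.253.255.255)
  190.252.192.0/18 (190.252.192.0 - 190.252.255.255)
  190.252.192.0/19 (190.252.192.0 - 190.252.223.255)
Total matching entries: 5.

5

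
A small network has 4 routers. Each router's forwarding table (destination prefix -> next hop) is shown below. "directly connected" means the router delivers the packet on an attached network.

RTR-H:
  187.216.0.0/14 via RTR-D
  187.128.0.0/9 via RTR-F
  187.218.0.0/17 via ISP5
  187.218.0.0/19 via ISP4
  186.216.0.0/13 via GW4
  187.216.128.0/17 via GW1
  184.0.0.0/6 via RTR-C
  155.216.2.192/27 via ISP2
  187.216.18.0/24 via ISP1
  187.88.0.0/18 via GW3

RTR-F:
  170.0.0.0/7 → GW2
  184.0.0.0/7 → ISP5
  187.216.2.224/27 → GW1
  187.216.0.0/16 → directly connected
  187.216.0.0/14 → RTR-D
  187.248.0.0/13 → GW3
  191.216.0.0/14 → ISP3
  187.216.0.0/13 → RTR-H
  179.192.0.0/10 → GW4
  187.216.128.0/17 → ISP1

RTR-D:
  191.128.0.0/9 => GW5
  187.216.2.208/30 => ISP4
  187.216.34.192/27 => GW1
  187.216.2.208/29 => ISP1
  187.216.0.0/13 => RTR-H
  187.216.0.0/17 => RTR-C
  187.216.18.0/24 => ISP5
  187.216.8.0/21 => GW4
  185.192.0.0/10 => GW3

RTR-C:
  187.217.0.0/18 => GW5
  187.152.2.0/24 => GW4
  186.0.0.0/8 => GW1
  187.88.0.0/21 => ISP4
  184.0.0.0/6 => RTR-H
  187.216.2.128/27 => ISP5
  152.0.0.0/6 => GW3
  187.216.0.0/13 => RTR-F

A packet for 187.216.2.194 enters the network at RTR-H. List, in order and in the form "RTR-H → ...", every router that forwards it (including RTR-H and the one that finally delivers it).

RTR-H → RTR-D → RTR-C → RTR-F

At RTR-H: longest match for 187.216.2.194 is 187.216.0.0/14 -> RTR-D
At RTR-D: longest match for 187.216.2.194 is 187.216.0.0/17 -> RTR-C
At RTR-C: longest match for 187.216.2.194 is 187.216.0.0/13 -> RTR-F
At RTR-F: longest match for 187.216.2.194 is 187.216.0.0/16 -> directly connected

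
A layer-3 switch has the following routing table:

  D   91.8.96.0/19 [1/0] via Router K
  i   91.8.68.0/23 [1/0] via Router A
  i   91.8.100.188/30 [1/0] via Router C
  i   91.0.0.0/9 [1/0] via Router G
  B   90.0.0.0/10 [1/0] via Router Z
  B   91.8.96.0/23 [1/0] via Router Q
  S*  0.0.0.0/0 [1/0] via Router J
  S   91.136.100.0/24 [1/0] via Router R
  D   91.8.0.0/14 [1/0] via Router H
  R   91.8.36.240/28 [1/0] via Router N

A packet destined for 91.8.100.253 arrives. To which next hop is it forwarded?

Router K

Routes whose prefix contains 91.8.100.253:
  0.0.0.0/0 (default, matches everything) -> Router J
  91.0.0.0/9 (91.0.0.0 - 91.127.255.255) -> Router G
  91.8.0.0/14 (91.8.0.0 - 91.11.255.255) -> Router H
  91.8.96.0/19 (91.8.96.0 - 91.8.127.255) -> Router K
More-specific entries that do NOT match:
  91.8.100.188/30 (91.8.100.188 - 91.8.100.191) does not contain 91.8.100.253
  91.8.36.240/28 (91.8.36.240 - 91.8.36.255) does not contain 91.8.100.253
  91.136.100.0/24 (91.136.100.0 - 91.136.100.255) does not contain 91.8.100.253
  91.8.68.0/23 (91.8.68.0 - 91.8.69.255) does not contain 91.8.100.253
  91.8.96.0/23 (91.8.96.0 - 91.8.97.255) does not contain 91.8.100.253
Longest matching prefix is /19 -> next hop Router K.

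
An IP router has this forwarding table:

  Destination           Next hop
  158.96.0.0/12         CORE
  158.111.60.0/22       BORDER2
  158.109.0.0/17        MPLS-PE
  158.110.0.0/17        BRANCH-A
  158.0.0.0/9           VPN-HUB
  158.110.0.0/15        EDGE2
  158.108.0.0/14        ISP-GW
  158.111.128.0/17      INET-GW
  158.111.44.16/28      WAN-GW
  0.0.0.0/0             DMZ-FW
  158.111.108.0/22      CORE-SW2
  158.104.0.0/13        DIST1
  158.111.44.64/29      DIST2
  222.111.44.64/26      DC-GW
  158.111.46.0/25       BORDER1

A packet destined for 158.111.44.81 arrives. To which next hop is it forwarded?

Routes whose prefix contains 158.111.44.81:
  0.0.0.0/0 (default, matches everything) -> DMZ-FW
  158.0.0.0/9 (158.0.0.0 - 158.127.255.255) -> VPN-HUB
  158.96.0.0/12 (158.96.0.0 - 158.111.255.255) -> CORE
  158.104.0.0/13 (158.104.0.0 - 158.111.255.255) -> DIST1
  158.108.0.0/14 (158.108.0.0 - 158.111.255.255) -> ISP-GW
  158.110.0.0/15 (158.110.0.0 - 158.111.255.255) -> EDGE2
More-specific entries that do NOT match:
  158.111.44.64/29 (158.111.44.64 - 158.111.44.71) does not contain 158.111.44.81
  158.111.44.16/28 (158.111.44.16 - 158.111.44.31) does not contain 158.111.44.81
  222.111.44.64/26 (222.111.44.64 - 222.111.44.127) does not contain 158.111.44.81
  158.111.46.0/25 (158.111.46.0 - 158.111.46.127) does not contain 158.111.44.81
  158.111.60.0/22 (158.111.60.0 - 158.111.63.255) does not contain 158.111.44.81
  158.111.108.0/22 (158.111.108.0 - 158.111.111.255) does not contain 158.111.44.81
  158.109.0.0/17 (158.109.0.0 - 158.109.127.255) does not contain 158.111.44.81
  158.110.0.0/17 (158.110.0.0 - 158.110.127.255) does not contain 158.111.44.81
  158.111.128.0/17 (158.111.128.0 - 158.111.255.255) does not contain 158.111.44.81
Longest matching prefix is /15 -> next hop EDGE2.

EDGE2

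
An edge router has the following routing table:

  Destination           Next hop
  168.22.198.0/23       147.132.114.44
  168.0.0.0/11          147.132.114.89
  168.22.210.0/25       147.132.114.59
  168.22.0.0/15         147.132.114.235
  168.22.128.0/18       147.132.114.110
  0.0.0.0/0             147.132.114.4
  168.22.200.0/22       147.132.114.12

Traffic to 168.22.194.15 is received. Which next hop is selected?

147.132.114.235

Routes whose prefix contains 168.22.194.15:
  0.0.0.0/0 (default, matches everything) -> 147.132.114.4
  168.0.0.0/11 (168.0.0.0 - 168.31.255.255) -> 147.132.114.89
  168.22.0.0/15 (168.22.0.0 - 168.23.255.255) -> 147.132.114.235
More-specific entries that do NOT match:
  168.22.210.0/25 (168.22.210.0 - 168.22.210.127) does not contain 168.22.194.15
  168.22.198.0/23 (168.22.198.0 - 168.22.199.255) does not contain 168.22.194.15
  168.22.200.0/22 (168.22.200.0 - 168.22.203.255) does not contain 168.22.194.15
  168.22.128.0/18 (168.22.128.0 - 168.22.191.255) does not contain 168.22.194.15
Longest matching prefix is /15 -> next hop 147.132.114.235.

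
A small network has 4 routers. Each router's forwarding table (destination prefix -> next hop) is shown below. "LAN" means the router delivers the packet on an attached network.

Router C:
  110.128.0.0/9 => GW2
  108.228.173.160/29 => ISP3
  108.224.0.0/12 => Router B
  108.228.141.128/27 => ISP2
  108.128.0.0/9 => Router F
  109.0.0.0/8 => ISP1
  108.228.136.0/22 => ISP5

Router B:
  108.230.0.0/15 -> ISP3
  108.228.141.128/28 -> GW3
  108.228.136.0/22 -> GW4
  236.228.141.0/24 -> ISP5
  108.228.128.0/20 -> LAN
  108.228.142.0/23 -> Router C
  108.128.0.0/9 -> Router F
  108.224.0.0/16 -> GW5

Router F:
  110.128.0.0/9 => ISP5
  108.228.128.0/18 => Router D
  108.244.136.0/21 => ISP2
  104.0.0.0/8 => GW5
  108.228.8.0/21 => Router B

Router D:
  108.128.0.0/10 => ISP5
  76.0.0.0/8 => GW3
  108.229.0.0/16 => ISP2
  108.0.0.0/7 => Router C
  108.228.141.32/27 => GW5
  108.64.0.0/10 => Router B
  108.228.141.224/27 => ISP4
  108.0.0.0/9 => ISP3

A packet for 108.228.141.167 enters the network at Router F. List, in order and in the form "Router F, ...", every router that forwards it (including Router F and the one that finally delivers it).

Router F, Router D, Router C, Router B

At Router F: longest match for 108.228.141.167 is 108.228.128.0/18 -> Router D
At Router D: longest match for 108.228.141.167 is 108.0.0.0/7 -> Router C
At Router C: longest match for 108.228.141.167 is 108.224.0.0/12 -> Router B
At Router B: longest match for 108.228.141.167 is 108.228.128.0/20 -> LAN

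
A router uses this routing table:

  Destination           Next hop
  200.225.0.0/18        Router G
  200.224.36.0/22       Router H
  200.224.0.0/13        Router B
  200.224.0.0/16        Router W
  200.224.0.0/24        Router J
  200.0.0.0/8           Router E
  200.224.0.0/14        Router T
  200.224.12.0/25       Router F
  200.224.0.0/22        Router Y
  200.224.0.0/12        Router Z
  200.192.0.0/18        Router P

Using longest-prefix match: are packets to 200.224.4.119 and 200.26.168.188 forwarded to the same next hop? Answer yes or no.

no

200.224.4.119: longest match 200.224.0.0/16 -> Router W
200.26.168.188: longest match 200.0.0.0/8 -> Router E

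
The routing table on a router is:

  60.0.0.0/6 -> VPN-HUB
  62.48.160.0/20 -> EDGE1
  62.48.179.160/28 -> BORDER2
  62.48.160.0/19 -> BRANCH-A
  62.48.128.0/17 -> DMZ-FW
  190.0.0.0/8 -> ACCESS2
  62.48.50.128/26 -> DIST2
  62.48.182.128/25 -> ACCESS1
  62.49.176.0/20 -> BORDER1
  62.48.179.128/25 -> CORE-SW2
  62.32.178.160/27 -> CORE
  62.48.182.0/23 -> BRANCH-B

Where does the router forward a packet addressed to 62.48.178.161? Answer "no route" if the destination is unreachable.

Routes whose prefix contains 62.48.178.161:
  60.0.0.0/6 (60.0.0.0 - 63.255.255.255) -> VPN-HUB
  62.48.128.0/17 (62.48.128.0 - 62.48.255.255) -> DMZ-FW
  62.48.160.0/19 (62.48.160.0 - 62.48.191.255) -> BRANCH-A
More-specific entries that do NOT match:
  62.48.179.160/28 (62.48.179.160 - 62.48.179.175) does not contain 62.48.178.161
  62.32.178.160/27 (62.32.178.160 - 62.32.178.191) does not contain 62.48.178.161
  62.48.50.128/26 (62.48.50.128 - 62.48.50.191) does not contain 62.48.178.161
  62.48.182.128/25 (62.48.182.128 - 62.48.182.255) does not contain 62.48.178.161
  62.48.179.128/25 (62.48.179.128 - 62.48.179.255) does not contain 62.48.178.161
  62.48.182.0/23 (62.48.182.0 - 62.48.183.255) does not contain 62.48.178.161
  62.48.160.0/20 (62.48.160.0 - 62.48.175.255) does not contain 62.48.178.161
  62.49.176.0/20 (62.49.176.0 - 62.49.191.255) does not contain 62.48.178.161
Longest matching prefix is /19 -> next hop BRANCH-A.

BRANCH-A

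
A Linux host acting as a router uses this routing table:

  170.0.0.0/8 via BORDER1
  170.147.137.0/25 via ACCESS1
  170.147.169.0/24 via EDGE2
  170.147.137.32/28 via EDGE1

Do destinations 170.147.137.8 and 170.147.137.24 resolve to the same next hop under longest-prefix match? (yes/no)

yes

170.147.137.8: longest match 170.147.137.0/25 -> ACCESS1
170.147.137.24: longest match 170.147.137.0/25 -> ACCESS1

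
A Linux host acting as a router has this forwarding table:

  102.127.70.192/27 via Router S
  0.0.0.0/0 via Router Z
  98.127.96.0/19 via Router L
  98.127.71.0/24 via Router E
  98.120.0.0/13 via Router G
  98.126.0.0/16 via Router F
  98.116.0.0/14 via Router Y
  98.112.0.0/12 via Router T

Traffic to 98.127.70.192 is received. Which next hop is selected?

Router G

Routes whose prefix contains 98.127.70.192:
  0.0.0.0/0 (default, matches everything) -> Router Z
  98.112.0.0/12 (98.112.0.0 - 98.127.255.255) -> Router T
  98.120.0.0/13 (98.120.0.0 - 98.127.255.255) -> Router G
More-specific entries that do NOT match:
  102.127.70.192/27 (102.127.70.192 - 102.127.70.223) does not contain 98.127.70.192
  98.127.71.0/24 (98.127.71.0 - 98.127.71.255) does not contain 98.127.70.192
  98.127.96.0/19 (98.127.96.0 - 98.127.127.255) does not contain 98.127.70.192
  98.126.0.0/16 (98.126.0.0 - 98.126.255.255) does not contain 98.127.70.192
  98.116.0.0/14 (98.116.0.0 - 98.119.255.255) does not contain 98.127.70.192
Longest matching prefix is /13 -> next hop Router G.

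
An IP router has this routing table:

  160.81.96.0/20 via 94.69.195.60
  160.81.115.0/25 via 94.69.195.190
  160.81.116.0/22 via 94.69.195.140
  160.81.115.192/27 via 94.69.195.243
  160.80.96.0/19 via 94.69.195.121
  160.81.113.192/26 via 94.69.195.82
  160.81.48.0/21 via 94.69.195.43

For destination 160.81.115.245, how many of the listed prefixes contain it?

0

No listed prefix contains 160.81.115.245.
Total matching entries: 0.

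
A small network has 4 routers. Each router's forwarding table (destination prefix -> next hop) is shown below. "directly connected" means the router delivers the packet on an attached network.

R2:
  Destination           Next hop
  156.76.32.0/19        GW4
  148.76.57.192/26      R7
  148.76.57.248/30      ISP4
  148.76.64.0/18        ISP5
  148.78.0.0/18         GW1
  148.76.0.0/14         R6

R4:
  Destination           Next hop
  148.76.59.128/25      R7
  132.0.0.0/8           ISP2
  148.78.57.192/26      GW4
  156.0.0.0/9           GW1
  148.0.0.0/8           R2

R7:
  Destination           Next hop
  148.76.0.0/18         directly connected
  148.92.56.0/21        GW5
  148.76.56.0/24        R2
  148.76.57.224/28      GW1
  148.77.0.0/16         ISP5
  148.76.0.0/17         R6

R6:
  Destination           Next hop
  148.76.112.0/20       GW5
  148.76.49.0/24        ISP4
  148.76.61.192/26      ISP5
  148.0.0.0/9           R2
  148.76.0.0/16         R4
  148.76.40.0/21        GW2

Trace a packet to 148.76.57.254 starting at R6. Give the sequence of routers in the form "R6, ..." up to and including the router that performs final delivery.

R6, R4, R2, R7

At R6: longest match for 148.76.57.254 is 148.76.0.0/16 -> R4
At R4: longest match for 148.76.57.254 is 148.0.0.0/8 -> R2
At R2: longest match for 148.76.57.254 is 148.76.57.192/26 -> R7
At R7: longest match for 148.76.57.254 is 148.76.0.0/18 -> directly connected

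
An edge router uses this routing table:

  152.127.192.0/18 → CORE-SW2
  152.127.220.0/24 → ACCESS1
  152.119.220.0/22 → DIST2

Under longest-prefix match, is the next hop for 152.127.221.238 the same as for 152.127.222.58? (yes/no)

yes

152.127.221.238: longest match 152.127.192.0/18 -> CORE-SW2
152.127.222.58: longest match 152.127.192.0/18 -> CORE-SW2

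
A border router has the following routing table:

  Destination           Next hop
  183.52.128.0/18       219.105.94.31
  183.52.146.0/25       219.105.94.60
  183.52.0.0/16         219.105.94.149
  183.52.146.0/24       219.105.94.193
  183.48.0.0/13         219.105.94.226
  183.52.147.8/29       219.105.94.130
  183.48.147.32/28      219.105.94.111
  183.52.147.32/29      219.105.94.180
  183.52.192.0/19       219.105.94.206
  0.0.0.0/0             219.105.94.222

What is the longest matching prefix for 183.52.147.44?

183.52.128.0/18

Entries matching 183.52.147.44:
  0.0.0.0/0 (default, matches everything)
  183.48.0.0/13 (183.48.0.0 - 183.55.255.255)
  183.52.0.0/16 (183.52.0.0 - 183.52.255.255)
  183.52.128.0/18 (183.52.128.0 - 183.52.191.255)
Most specific is 183.52.128.0/18.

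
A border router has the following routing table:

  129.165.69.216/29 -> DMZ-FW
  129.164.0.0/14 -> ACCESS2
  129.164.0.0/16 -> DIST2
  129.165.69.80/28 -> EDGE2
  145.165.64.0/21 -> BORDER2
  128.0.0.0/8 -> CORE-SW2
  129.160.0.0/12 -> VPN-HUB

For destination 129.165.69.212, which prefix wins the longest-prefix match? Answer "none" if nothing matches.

129.164.0.0/14

Entries matching 129.165.69.212:
  129.160.0.0/12 (129.160.0.0 - 129.175.255.255)
  129.164.0.0/14 (129.164.0.0 - 129.167.255.255)
Most specific is 129.164.0.0/14.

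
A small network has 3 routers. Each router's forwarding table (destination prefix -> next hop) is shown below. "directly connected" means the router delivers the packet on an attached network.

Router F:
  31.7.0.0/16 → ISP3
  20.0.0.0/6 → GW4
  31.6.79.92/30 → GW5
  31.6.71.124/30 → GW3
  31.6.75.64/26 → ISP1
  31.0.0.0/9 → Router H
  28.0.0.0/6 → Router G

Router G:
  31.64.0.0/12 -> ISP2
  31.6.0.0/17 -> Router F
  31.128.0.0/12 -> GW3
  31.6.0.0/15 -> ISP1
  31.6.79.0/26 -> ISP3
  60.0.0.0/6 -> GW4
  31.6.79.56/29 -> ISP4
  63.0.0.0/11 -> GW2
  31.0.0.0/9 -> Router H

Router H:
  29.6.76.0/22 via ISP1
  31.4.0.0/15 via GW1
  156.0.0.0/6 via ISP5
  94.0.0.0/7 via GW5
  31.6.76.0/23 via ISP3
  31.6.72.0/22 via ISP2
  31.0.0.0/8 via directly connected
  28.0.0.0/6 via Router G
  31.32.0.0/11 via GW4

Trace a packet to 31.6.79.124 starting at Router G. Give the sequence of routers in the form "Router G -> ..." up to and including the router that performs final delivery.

Router G -> Router F -> Router H

At Router G: longest match for 31.6.79.124 is 31.6.0.0/17 -> Router F
At Router F: longest match for 31.6.79.124 is 31.0.0.0/9 -> Router H
At Router H: longest match for 31.6.79.124 is 31.0.0.0/8 -> directly connected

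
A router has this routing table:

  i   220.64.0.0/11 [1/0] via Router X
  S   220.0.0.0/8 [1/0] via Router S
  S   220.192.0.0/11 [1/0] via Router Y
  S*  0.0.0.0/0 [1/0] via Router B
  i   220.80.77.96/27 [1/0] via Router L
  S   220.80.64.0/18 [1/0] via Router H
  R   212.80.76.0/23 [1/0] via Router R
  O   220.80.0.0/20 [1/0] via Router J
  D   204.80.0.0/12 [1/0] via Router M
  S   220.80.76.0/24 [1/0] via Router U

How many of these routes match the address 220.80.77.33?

Prefixes containing 220.80.77.33:
  0.0.0.0/0 (default, matches everything)
  220.0.0.0/8 (220.0.0.0 - 220.255.255.255)
  220.64.0.0/11 (220.64.0.0 - 220.95.255.255)
  220.80.64.0/18 (220.80.64.0 - 220.80.127.255)
Total matching entries: 4.

4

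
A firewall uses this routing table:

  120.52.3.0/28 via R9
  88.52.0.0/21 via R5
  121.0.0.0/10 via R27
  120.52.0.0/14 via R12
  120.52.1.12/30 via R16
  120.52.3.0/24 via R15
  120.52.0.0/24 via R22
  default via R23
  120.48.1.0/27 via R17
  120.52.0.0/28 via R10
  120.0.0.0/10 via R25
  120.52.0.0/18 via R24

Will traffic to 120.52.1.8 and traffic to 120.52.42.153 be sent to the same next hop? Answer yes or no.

120.52.1.8: longest match 120.52.0.0/18 -> R24
120.52.42.153: longest match 120.52.0.0/18 -> R24

yes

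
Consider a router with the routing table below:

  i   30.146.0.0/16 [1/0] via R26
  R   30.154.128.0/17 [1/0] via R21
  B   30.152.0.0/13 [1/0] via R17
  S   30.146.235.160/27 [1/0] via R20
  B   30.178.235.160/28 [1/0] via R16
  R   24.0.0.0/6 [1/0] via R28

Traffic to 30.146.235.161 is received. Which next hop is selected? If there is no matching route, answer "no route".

Routes whose prefix contains 30.146.235.161:
  30.146.0.0/16 (30.146.0.0 - 30.146.255.255) -> R26
  30.146.235.160/27 (30.146.235.160 - 30.146.235.191) -> R20
More-specific entries that do NOT match:
  30.178.235.160/28 (30.178.235.160 - 30.178.235.175) does not contain 30.146.235.161
Longest matching prefix is /27 -> next hop R20.

R20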